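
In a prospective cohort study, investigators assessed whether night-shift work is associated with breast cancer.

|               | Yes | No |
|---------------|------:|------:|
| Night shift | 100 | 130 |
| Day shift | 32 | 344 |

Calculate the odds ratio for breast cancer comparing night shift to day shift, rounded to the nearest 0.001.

Cells: a = 100, b = 130, c = 32, d = 344.
OR = (a·d)/(b·c) = (100 × 344) / (130 × 32) = 34400 / 4160 = 8.26923
The odds of breast cancer are about 8.27 times as high in the night shift group.

8.269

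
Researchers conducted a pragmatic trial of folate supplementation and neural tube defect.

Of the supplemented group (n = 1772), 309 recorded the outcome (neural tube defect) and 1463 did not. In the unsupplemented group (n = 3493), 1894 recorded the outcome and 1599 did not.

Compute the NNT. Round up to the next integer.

Risk in treated group = 309/1772 = 0.17438; risk in control = 1894/3493 = 0.54223.
Absolute risk reduction = 0.54223 − 0.17438 = 0.36785
NNT = 1 / ARR = 1 / 0.36785 = 2.719 → round up → 3

3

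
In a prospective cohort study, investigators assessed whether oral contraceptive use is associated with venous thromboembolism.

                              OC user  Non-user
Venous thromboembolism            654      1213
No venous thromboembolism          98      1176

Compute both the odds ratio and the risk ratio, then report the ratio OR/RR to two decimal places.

Reading the table with exposure as columns: a = 654 (OC user, case), b = 98 (OC user, non-case), c = 1213 (Non-user, case), d = 1176.
OR = (654·1176)/(98·1213) = 769104/118874 = 6.46991
Risk in exposed = 654/752 = 0.86968; risk in unexposed = 1213/2389 = 0.50774; RR = 1.71283
OR/RR = 6.46991 / 1.71283 = 3.77731
The outcome is not rare, so the OR lies further from 1 than the RR.

3.78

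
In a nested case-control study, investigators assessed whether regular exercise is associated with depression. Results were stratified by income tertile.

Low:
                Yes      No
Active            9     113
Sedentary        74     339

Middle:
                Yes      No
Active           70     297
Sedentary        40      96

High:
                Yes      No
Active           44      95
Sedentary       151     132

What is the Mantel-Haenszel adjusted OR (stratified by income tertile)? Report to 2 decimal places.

OR_MH = Σ(aᵢdᵢ/nᵢ) / Σ(bᵢcᵢ/nᵢ), where nᵢ is the stratum total.
Stratum 1 (Low): n = 535; a·d/n = 9·339/535 = 5.7028; b·c/n = 113·74/535 = 15.6299
Stratum 2 (Middle): n = 503; a·d/n = 70·96/503 = 13.3598; b·c/n = 297·40/503 = 23.6183
Stratum 3 (High): n = 422; a·d/n = 44·132/422 = 13.7630; b·c/n = 95·151/422 = 33.9929
OR_MH = (5.7028 + 13.3598 + 13.7630) / (15.6299 + 23.6183 + 33.9929) = 32.8257 / 73.2411 = 0.44819

0.45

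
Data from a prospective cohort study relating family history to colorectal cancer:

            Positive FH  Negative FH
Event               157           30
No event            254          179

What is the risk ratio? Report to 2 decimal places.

Reading the table with exposure as columns: a = 157 (Positive FH, case), b = 254 (Positive FH, non-case), c = 30 (Negative FH, case), d = 179.
Risk in exposed = 157/411 = 0.38200; risk in unexposed = 30/209 = 0.14354.
RR = 0.38200 / 0.14354 = 2.66123
The risk among the exposed is 2.66 times that among the unexposed.

2.66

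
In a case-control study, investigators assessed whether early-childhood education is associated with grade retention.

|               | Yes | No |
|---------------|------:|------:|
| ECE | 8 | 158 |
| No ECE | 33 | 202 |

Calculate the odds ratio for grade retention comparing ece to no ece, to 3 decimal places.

0.310

Cells: a = 8, b = 158, c = 33, d = 202.
OR = (a·d)/(b·c) = (8 × 202) / (158 × 33) = 1616 / 5214 = 0.30993
Exposure is associated with lower odds of grade retention (OR = 0.31 < 1).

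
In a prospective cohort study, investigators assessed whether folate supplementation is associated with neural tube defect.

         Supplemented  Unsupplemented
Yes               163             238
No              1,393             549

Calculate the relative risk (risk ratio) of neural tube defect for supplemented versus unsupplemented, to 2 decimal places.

0.35

Reading the table with exposure as columns: a = 163 (Supplemented, case), b = 1393 (Supplemented, non-case), c = 238 (Unsupplemented, case), d = 549.
Risk in exposed = 163/1556 = 0.10476; risk in unexposed = 238/787 = 0.30241.
RR = 0.10476 / 0.30241 = 0.34640
The risk is 65% lower among the exposed than among the unexposed.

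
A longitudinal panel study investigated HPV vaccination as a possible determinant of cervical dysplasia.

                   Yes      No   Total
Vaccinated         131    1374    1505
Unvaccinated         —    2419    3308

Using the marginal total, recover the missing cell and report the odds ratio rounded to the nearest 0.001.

The missing cell is in the unexposed row: 3308 − 2419 = 889.
So a = 131, b = 1374, c = 889, d = 2419.
OR = (a·d)/(b·c) = (131 × 2419) / (1374 × 889) = 316889 / 1221486 = 0.25943

0.259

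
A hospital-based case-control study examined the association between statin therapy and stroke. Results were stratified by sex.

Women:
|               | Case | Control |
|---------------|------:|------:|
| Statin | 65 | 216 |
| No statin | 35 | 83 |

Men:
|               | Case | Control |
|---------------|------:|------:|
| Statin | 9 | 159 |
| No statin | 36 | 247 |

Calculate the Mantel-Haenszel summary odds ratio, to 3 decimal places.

0.583

OR_MH = Σ(aᵢdᵢ/nᵢ) / Σ(bᵢcᵢ/nᵢ), where nᵢ is the stratum total.
Stratum 1 (Women): n = 399; a·d/n = 65·83/399 = 13.5213; b·c/n = 216·35/399 = 18.9474
Stratum 2 (Men): n = 451; a·d/n = 9·247/451 = 4.9290; b·c/n = 159·36/451 = 12.6918
OR_MH = (13.5213 + 4.9290) / (18.9474 + 12.6918) = 18.4503 / 31.6392 = 0.58315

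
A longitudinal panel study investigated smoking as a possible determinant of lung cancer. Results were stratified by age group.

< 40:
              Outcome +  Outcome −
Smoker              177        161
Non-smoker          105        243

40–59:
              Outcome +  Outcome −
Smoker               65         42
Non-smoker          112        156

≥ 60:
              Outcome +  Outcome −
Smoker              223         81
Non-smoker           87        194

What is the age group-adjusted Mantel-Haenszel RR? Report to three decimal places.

RR_MH = Σ(aᵢ·n₀ᵢ/nᵢ) / Σ(cᵢ·n₁ᵢ/nᵢ), with n₁ᵢ = aᵢ+bᵢ (exposed), n₀ᵢ = cᵢ+dᵢ (unexposed), nᵢ = n₁ᵢ+n₀ᵢ.
Stratum 1 (< 40): n₁ = 338, n₀ = 348, n = 686; a·n₀/n = 177·348/686 = 89.7901; c·n₁/n = 105·338/686 = 51.7347
Stratum 2 (40–59): n₁ = 107, n₀ = 268, n = 375; a·n₀/n = 65·268/375 = 46.4533; c·n₁/n = 112·107/375 = 31.9573
Stratum 3 (≥ 60): n₁ = 304, n₀ = 281, n = 585; a·n₀/n = 223·281/585 = 107.1162; c·n₁/n = 87·304/585 = 45.2103
RR_MH = (89.7901 + 46.4533 + 107.1162) / (51.7347 + 31.9573 + 45.2103) = 243.3597 / 128.9023 = 1.88794

1.888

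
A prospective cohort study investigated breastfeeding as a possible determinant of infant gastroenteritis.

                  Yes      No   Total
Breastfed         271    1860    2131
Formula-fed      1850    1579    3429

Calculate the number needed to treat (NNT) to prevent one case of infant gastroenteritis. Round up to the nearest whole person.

Risk in treated group = 271/2131 = 0.12717; risk in control = 1850/3429 = 0.53952.
Absolute risk reduction = 0.53952 − 0.12717 = 0.41235
NNT = 1 / ARR = 1 / 0.41235 = 2.425 → round up → 3

3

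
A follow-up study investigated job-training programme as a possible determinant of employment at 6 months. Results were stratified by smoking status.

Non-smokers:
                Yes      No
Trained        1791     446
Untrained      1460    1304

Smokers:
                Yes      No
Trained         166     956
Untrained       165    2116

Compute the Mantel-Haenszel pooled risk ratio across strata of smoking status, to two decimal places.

1.56

RR_MH = Σ(aᵢ·n₀ᵢ/nᵢ) / Σ(cᵢ·n₁ᵢ/nᵢ), with n₁ᵢ = aᵢ+bᵢ (exposed), n₀ᵢ = cᵢ+dᵢ (unexposed), nᵢ = n₁ᵢ+n₀ᵢ.
Stratum 1 (Non-smokers): n₁ = 2237, n₀ = 2764, n = 5001; a·n₀/n = 1791·2764/5001 = 989.8668; c·n₁/n = 1460·2237/5001 = 653.0734
Stratum 2 (Smokers): n₁ = 1122, n₀ = 2281, n = 3403; a·n₀/n = 166·2281/3403 = 111.2683; c·n₁/n = 165·1122/3403 = 54.4020
RR_MH = (989.8668 + 111.2683) / (653.0734 + 54.4020) = 1101.1351 / 707.4754 = 1.55643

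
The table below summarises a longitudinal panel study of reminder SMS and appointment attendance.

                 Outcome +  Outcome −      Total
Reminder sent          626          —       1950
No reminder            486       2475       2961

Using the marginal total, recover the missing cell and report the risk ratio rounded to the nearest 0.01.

1.96

The missing cell is in the exposed row: 1950 − 626 = 1324.
So a = 626, b = 1324, c = 486, d = 2475.
RR = [a/(a+b)] / [c/(c+d)] = (626/1950) / (486/2961) = 0.32103/0.16413 = 1.95588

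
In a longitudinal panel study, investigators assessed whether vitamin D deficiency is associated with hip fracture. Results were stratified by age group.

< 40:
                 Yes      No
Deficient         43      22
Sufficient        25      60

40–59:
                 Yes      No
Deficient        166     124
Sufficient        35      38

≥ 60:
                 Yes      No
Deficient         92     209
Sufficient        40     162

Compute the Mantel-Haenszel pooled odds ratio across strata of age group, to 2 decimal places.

OR_MH = Σ(aᵢdᵢ/nᵢ) / Σ(bᵢcᵢ/nᵢ), where nᵢ is the stratum total.
Stratum 1 (< 40): n = 150; a·d/n = 43·60/150 = 17.2000; b·c/n = 22·25/150 = 3.6667
Stratum 2 (40–59): n = 363; a·d/n = 166·38/363 = 17.3774; b·c/n = 124·35/363 = 11.9559
Stratum 3 (≥ 60): n = 503; a·d/n = 92·162/503 = 29.6302; b·c/n = 209·40/503 = 16.6203
OR_MH = (17.2000 + 17.3774 + 29.6302) / (3.6667 + 11.9559 + 16.6203) = 64.2076 / 32.2429 = 1.99137

1.99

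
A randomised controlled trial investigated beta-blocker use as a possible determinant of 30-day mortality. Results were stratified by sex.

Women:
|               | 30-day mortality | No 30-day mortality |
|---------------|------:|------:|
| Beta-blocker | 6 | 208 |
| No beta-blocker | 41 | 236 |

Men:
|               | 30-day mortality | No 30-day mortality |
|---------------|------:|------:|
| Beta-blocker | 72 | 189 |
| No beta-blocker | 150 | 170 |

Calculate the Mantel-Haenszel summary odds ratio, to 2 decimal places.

0.36

OR_MH = Σ(aᵢdᵢ/nᵢ) / Σ(bᵢcᵢ/nᵢ), where nᵢ is the stratum total.
Stratum 1 (Women): n = 491; a·d/n = 6·236/491 = 2.8839; b·c/n = 208·41/491 = 17.3686
Stratum 2 (Men): n = 581; a·d/n = 72·170/581 = 21.0671; b·c/n = 189·150/581 = 48.7952
OR_MH = (2.8839 + 21.0671) / (17.3686 + 48.7952) = 23.9510 / 66.1638 = 0.36200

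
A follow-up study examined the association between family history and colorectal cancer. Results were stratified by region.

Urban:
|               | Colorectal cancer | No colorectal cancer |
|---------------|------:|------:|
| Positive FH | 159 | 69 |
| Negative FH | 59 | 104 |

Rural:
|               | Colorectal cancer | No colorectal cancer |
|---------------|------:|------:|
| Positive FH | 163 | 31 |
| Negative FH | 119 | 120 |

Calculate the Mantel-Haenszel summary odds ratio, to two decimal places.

OR_MH = Σ(aᵢdᵢ/nᵢ) / Σ(bᵢcᵢ/nᵢ), where nᵢ is the stratum total.
Stratum 1 (Urban): n = 391; a·d/n = 159·104/391 = 42.2916; b·c/n = 69·59/391 = 10.4118
Stratum 2 (Rural): n = 433; a·d/n = 163·120/433 = 45.1732; b·c/n = 31·119/433 = 8.5196
OR_MH = (42.2916 + 45.1732) / (10.4118 + 8.5196) = 87.4648 / 18.9314 = 4.62009

4.62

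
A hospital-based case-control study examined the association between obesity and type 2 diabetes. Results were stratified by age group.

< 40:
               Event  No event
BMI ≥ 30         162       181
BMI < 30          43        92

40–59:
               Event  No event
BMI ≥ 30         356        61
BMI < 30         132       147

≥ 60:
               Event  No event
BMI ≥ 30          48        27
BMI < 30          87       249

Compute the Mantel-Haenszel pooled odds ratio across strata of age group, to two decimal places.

4.04

OR_MH = Σ(aᵢdᵢ/nᵢ) / Σ(bᵢcᵢ/nᵢ), where nᵢ is the stratum total.
Stratum 1 (< 40): n = 478; a·d/n = 162·92/478 = 31.1799; b·c/n = 181·43/478 = 16.2824
Stratum 2 (40–59): n = 696; a·d/n = 356·147/696 = 75.1897; b·c/n = 61·132/696 = 11.5690
Stratum 3 (≥ 60): n = 411; a·d/n = 48·249/411 = 29.0803; b·c/n = 27·87/411 = 5.7153
OR_MH = (31.1799 + 75.1897 + 29.0803) / (16.2824 + 11.5690 + 5.7153) = 135.4499 / 33.5667 = 4.03524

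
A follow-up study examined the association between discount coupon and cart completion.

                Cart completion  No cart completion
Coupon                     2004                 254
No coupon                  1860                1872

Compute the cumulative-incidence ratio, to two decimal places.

1.78

Cells: a = 2004, b = 254, c = 1860, d = 1872.
Risk in exposed = 2004/2258 = 0.88751; risk in unexposed = 1860/3732 = 0.49839.
RR = 0.88751 / 0.49839 = 1.78075
The risk among the exposed is 1.78 times that among the unexposed.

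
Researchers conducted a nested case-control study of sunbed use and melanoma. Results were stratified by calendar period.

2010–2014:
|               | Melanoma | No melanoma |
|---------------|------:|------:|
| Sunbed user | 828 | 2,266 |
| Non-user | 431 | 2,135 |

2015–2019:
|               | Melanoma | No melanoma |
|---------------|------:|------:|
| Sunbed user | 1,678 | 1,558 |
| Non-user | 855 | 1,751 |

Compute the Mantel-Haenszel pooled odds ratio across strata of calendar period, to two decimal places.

OR_MH = Σ(aᵢdᵢ/nᵢ) / Σ(bᵢcᵢ/nᵢ), where nᵢ is the stratum total.
Stratum 1 (2010–2014): n = 5660; a·d/n = 828·2135/5660 = 312.3286; b·c/n = 2266·431/5660 = 172.5523
Stratum 2 (2015–2019): n = 5842; a·d/n = 1678·1751/5842 = 502.9404; b·c/n = 1558·855/5842 = 228.0195
OR_MH = (312.3286 + 502.9404) / (172.5523 + 228.0195) = 815.2691 / 400.5718 = 2.03526

2.04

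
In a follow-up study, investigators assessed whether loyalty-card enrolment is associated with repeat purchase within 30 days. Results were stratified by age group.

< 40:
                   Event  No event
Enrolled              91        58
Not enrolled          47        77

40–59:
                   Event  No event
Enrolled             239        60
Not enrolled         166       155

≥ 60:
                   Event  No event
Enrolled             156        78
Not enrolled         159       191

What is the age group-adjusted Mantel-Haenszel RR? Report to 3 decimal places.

1.526

RR_MH = Σ(aᵢ·n₀ᵢ/nᵢ) / Σ(cᵢ·n₁ᵢ/nᵢ), with n₁ᵢ = aᵢ+bᵢ (exposed), n₀ᵢ = cᵢ+dᵢ (unexposed), nᵢ = n₁ᵢ+n₀ᵢ.
Stratum 1 (< 40): n₁ = 149, n₀ = 124, n = 273; a·n₀/n = 91·124/273 = 41.3333; c·n₁/n = 47·149/273 = 25.6520
Stratum 2 (40–59): n₁ = 299, n₀ = 321, n = 620; a·n₀/n = 239·321/620 = 123.7403; c·n₁/n = 166·299/620 = 80.0548
Stratum 3 (≥ 60): n₁ = 234, n₀ = 350, n = 584; a·n₀/n = 156·350/584 = 93.4932; c·n₁/n = 159·234/584 = 63.7089
RR_MH = (41.3333 + 123.7403 + 93.4932) / (25.6520 + 80.0548 + 63.7089) = 258.5668 / 169.4158 = 1.52623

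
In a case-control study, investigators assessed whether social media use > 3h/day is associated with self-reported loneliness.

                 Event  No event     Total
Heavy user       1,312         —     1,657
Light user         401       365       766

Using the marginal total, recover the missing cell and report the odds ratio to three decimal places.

The missing cell is in the exposed row: 1657 − 1312 = 345.
So a = 1312, b = 345, c = 401, d = 365.
OR = (a·d)/(b·c) = (1312 × 365) / (345 × 401) = 478880 / 138345 = 3.46149

3.461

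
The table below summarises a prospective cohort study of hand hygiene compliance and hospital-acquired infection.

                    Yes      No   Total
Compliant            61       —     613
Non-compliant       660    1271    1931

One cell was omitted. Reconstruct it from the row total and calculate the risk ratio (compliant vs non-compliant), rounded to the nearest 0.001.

0.291

The missing cell is in the exposed row: 613 − 61 = 552.
So a = 61, b = 552, c = 660, d = 1271.
RR = [a/(a+b)] / [c/(c+d)] = (61/613) / (660/1931) = 0.09951/0.34179 = 0.29114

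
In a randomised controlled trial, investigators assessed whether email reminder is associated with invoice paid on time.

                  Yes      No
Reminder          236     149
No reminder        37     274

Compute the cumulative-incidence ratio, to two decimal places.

Cells: a = 236, b = 149, c = 37, d = 274.
Risk in exposed = 236/385 = 0.61299; risk in unexposed = 37/311 = 0.11897.
RR = 0.61299 / 0.11897 = 5.15240
The risk among the exposed is 5.15 times that among the unexposed.

5.15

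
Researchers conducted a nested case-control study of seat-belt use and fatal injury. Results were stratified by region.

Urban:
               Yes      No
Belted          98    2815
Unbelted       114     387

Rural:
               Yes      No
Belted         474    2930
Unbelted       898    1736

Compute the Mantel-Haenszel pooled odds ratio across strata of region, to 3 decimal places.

OR_MH = Σ(aᵢdᵢ/nᵢ) / Σ(bᵢcᵢ/nᵢ), where nᵢ is the stratum total.
Stratum 1 (Urban): n = 3414; a·d/n = 98·387/3414 = 11.1090; b·c/n = 2815·114/3414 = 93.9982
Stratum 2 (Rural): n = 6038; a·d/n = 474·1736/6038 = 136.2809; b·c/n = 2930·898/6038 = 435.7635
OR_MH = (11.1090 + 136.2809) / (93.9982 + 435.7635) = 147.3899 / 529.7617 = 0.27822

0.278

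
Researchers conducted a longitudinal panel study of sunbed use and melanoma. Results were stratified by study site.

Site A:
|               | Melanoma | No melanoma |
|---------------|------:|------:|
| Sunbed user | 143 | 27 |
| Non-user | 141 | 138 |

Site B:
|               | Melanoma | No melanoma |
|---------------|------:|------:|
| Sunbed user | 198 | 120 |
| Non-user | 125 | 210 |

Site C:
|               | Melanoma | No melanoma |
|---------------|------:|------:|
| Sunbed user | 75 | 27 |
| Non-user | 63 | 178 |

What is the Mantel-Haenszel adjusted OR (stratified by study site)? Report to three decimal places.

OR_MH = Σ(aᵢdᵢ/nᵢ) / Σ(bᵢcᵢ/nᵢ), where nᵢ is the stratum total.
Stratum 1 (Site A): n = 449; a·d/n = 143·138/449 = 43.9510; b·c/n = 27·141/449 = 8.4788
Stratum 2 (Site B): n = 653; a·d/n = 198·210/653 = 63.6753; b·c/n = 120·125/653 = 22.9709
Stratum 3 (Site C): n = 343; a·d/n = 75·178/343 = 38.9213; b·c/n = 27·63/343 = 4.9592
OR_MH = (43.9510 + 63.6753 + 38.9213) / (8.4788 + 22.9709 + 4.9592) = 146.5476 / 36.4089 = 4.02505

4.025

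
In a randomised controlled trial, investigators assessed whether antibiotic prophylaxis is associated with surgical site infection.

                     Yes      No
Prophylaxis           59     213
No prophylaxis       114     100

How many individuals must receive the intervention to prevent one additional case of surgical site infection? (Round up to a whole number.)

4

Risk in treated group = 59/272 = 0.21691; risk in control = 114/214 = 0.53271.
Absolute risk reduction = 0.53271 − 0.21691 = 0.31580
NNT = 1 / ARR = 1 / 0.31580 = 3.167 → round up → 4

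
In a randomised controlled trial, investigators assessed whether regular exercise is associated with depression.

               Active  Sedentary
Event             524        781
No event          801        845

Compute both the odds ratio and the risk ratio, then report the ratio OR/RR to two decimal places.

0.86

Reading the table with exposure as columns: a = 524 (Active, case), b = 801 (Active, non-case), c = 781 (Sedentary, case), d = 845.
OR = (524·845)/(801·781) = 442780/625581 = 0.70779
Risk in exposed = 524/1325 = 0.39547; risk in unexposed = 781/1626 = 0.48032; RR = 0.82335
OR/RR = 0.70779 / 0.82335 = 0.85965
The outcome is not rare, so the OR lies further from 1 than the RR.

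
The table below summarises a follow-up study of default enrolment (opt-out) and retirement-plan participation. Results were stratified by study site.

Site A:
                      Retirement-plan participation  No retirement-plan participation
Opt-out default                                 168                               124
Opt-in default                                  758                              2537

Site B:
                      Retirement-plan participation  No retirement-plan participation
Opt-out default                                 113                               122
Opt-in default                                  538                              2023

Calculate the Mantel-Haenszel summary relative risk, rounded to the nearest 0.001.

2.411

RR_MH = Σ(aᵢ·n₀ᵢ/nᵢ) / Σ(cᵢ·n₁ᵢ/nᵢ), with n₁ᵢ = aᵢ+bᵢ (exposed), n₀ᵢ = cᵢ+dᵢ (unexposed), nᵢ = n₁ᵢ+n₀ᵢ.
Stratum 1 (Site A): n₁ = 292, n₀ = 3295, n = 3587; a·n₀/n = 168·3295/3587 = 154.3239; c·n₁/n = 758·292/3587 = 61.7050
Stratum 2 (Site B): n₁ = 235, n₀ = 2561, n = 2796; a·n₀/n = 113·2561/2796 = 103.5025; c·n₁/n = 538·235/2796 = 45.2182
RR_MH = (154.3239 + 103.5025) / (61.7050 + 45.2182) = 257.8265 / 106.9232 = 2.41132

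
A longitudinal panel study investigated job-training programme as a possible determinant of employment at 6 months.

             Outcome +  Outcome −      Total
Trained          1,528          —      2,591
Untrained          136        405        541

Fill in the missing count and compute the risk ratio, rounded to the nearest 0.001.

2.346

The missing cell is in the exposed row: 2591 − 1528 = 1063.
So a = 1528, b = 1063, c = 136, d = 405.
RR = [a/(a+b)] / [c/(c+d)] = (1528/2591) / (136/541) = 0.58973/0.25139 = 2.34593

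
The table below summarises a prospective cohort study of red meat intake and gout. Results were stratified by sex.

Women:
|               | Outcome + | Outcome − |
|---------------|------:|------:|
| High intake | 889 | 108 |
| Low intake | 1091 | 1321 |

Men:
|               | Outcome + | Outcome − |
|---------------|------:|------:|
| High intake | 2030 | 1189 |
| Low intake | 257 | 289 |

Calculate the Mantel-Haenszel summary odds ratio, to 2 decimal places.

OR_MH = Σ(aᵢdᵢ/nᵢ) / Σ(bᵢcᵢ/nᵢ), where nᵢ is the stratum total.
Stratum 1 (Women): n = 3409; a·d/n = 889·1321/3409 = 344.4908; b·c/n = 108·1091/3409 = 34.5638
Stratum 2 (Men): n = 3765; a·d/n = 2030·289/3765 = 155.8220; b·c/n = 1189·257/3765 = 81.1615
OR_MH = (344.4908 + 155.8220) / (34.5638 + 81.1615) = 500.3128 / 115.7253 = 4.32328

4.32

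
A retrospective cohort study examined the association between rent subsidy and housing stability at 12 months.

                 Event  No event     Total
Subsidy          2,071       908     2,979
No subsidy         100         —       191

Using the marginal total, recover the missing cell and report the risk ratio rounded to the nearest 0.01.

1.33

The missing cell is in the unexposed row: 191 − 100 = 91.
So a = 2071, b = 908, c = 100, d = 91.
RR = [a/(a+b)] / [c/(c+d)] = (2071/2979) / (100/191) = 0.69520/0.52356 = 1.32783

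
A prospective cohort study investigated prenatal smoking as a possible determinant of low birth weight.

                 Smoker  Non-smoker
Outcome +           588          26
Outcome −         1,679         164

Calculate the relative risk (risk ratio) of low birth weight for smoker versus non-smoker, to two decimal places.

1.90

Reading the table with exposure as columns: a = 588 (Smoker, case), b = 1679 (Smoker, non-case), c = 26 (Non-smoker, case), d = 164.
Risk in exposed = 588/2267 = 0.25937; risk in unexposed = 26/190 = 0.13684.
RR = 0.25937 / 0.13684 = 1.89542
The risk among the exposed is 1.90 times that among the unexposed.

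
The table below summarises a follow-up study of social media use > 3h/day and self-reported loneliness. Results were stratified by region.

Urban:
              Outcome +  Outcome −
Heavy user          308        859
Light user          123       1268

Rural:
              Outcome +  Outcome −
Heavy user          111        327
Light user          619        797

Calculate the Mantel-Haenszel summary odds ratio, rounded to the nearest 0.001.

1.332

OR_MH = Σ(aᵢdᵢ/nᵢ) / Σ(bᵢcᵢ/nᵢ), where nᵢ is the stratum total.
Stratum 1 (Urban): n = 2558; a·d/n = 308·1268/2558 = 152.6755; b·c/n = 859·123/2558 = 41.3045
Stratum 2 (Rural): n = 1854; a·d/n = 111·797/1854 = 47.7168; b·c/n = 327·619/1854 = 109.1764
OR_MH = (152.6755 + 47.7168) / (41.3045 + 109.1764) = 200.3924 / 150.4809 = 1.33168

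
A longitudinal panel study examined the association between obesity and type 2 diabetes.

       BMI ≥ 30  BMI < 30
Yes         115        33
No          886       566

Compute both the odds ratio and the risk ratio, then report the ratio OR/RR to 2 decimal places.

1.07

Reading the table with exposure as columns: a = 115 (BMI ≥ 30, case), b = 886 (BMI ≥ 30, non-case), c = 33 (BMI < 30, case), d = 566.
OR = (115·566)/(886·33) = 65090/29238 = 2.22621
Risk in exposed = 115/1001 = 0.11489; risk in unexposed = 33/599 = 0.05509; RR = 2.08534
OR/RR = 2.22621 / 2.08534 = 1.06755
The outcome is not rare, so the OR lies further from 1 than the RR.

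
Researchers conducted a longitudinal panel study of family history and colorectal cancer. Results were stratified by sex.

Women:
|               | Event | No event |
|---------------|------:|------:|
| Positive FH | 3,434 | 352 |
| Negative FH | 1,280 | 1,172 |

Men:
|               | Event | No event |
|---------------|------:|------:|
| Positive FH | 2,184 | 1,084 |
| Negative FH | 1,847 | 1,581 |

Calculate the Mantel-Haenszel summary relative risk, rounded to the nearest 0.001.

1.470

RR_MH = Σ(aᵢ·n₀ᵢ/nᵢ) / Σ(cᵢ·n₁ᵢ/nᵢ), with n₁ᵢ = aᵢ+bᵢ (exposed), n₀ᵢ = cᵢ+dᵢ (unexposed), nᵢ = n₁ᵢ+n₀ᵢ.
Stratum 1 (Women): n₁ = 3786, n₀ = 2452, n = 6238; a·n₀/n = 3434·2452/6238 = 1349.8185; c·n₁/n = 1280·3786/6238 = 776.8644
Stratum 2 (Men): n₁ = 3268, n₀ = 3428, n = 6696; a·n₀/n = 2184·3428/6696 = 1118.0932; c·n₁/n = 1847·3268/6696 = 901.4331
RR_MH = (1349.8185 + 1118.0932) / (776.8644 + 901.4331) = 2467.9117 / 1678.2975 = 1.47049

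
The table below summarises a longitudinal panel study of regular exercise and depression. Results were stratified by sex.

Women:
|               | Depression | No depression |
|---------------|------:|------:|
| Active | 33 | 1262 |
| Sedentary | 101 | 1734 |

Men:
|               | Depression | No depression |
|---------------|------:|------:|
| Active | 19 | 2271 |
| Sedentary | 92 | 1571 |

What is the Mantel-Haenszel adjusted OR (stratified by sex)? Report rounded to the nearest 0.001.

0.276

OR_MH = Σ(aᵢdᵢ/nᵢ) / Σ(bᵢcᵢ/nᵢ), where nᵢ is the stratum total.
Stratum 1 (Women): n = 3130; a·d/n = 33·1734/3130 = 18.2818; b·c/n = 1262·101/3130 = 40.7227
Stratum 2 (Men): n = 3953; a·d/n = 19·1571/3953 = 7.5510; b·c/n = 2271·92/3953 = 52.8540
OR_MH = (18.2818 + 7.5510) / (40.7227 + 52.8540) = 25.8328 / 93.5767 = 0.27606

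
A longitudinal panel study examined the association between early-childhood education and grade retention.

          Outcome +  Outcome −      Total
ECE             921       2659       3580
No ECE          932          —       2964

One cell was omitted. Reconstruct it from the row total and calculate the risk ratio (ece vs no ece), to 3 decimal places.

The missing cell is in the unexposed row: 2964 − 932 = 2032.
So a = 921, b = 2659, c = 932, d = 2032.
RR = [a/(a+b)] / [c/(c+d)] = (921/3580) / (932/2964) = 0.25726/0.31444 = 0.81816

0.818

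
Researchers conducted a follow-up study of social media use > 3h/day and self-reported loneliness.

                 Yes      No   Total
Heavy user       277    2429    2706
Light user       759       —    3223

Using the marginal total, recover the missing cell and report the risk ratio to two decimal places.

0.43

The missing cell is in the unexposed row: 3223 − 759 = 2464.
So a = 277, b = 2429, c = 759, d = 2464.
RR = [a/(a+b)] / [c/(c+d)] = (277/2706) / (759/3223) = 0.10237/0.23549 = 0.43468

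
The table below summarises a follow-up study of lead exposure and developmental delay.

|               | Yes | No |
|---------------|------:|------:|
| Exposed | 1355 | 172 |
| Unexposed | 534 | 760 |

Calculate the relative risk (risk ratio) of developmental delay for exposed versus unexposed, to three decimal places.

2.150

Cells: a = 1355, b = 172, c = 534, d = 760.
Risk in exposed = 1355/1527 = 0.88736; risk in unexposed = 534/1294 = 0.41267.
RR = 0.88736 / 0.41267 = 2.15027
The risk among the exposed is 2.15 times that among the unexposed.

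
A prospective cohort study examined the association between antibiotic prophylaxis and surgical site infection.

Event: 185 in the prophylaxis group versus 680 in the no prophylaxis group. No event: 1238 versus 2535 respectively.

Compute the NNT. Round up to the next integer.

Risk in treated group = 185/1423 = 0.13001; risk in control = 680/3215 = 0.21151.
Absolute risk reduction = 0.21151 − 0.13001 = 0.08150
NNT = 1 / ARR = 1 / 0.08150 = 12.270 → round up → 13

13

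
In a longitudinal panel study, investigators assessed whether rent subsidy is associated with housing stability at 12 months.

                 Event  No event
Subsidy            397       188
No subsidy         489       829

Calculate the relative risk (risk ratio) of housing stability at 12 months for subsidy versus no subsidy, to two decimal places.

1.83

Cells: a = 397, b = 188, c = 489, d = 829.
Risk in exposed = 397/585 = 0.67863; risk in unexposed = 489/1318 = 0.37102.
RR = 0.67863 / 0.37102 = 1.82912
The risk among the exposed is 1.83 times that among the unexposed.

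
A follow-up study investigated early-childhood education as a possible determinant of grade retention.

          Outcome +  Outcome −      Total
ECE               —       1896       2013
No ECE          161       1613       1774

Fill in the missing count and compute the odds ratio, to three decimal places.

0.618

The missing cell is in the exposed row: 2013 − 1896 = 117.
So a = 117, b = 1896, c = 161, d = 1613.
OR = (a·d)/(b·c) = (117 × 1613) / (1896 × 161) = 188721 / 305256 = 0.61824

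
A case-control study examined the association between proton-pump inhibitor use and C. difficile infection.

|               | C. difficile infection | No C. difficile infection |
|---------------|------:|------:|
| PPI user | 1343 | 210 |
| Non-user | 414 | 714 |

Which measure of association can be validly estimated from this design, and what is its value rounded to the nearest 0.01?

Cells: a = 1343, b = 210, c = 414, d = 714.
This is a case-control study: participants were sampled on outcome status, so risks in the source population cannot be estimated directly — relative risk is not valid here. The odds ratio is the appropriate measure.
OR = (a·d)/(b·c) = (1343 × 714) / (210 × 414) = 958902 / 86940 = 11.02947

11.03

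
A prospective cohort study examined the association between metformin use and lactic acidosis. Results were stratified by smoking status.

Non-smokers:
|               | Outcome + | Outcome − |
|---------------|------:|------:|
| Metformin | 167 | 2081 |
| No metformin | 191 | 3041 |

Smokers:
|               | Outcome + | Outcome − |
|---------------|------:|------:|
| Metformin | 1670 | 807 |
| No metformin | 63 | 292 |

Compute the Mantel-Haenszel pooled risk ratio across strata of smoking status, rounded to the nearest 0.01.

RR_MH = Σ(aᵢ·n₀ᵢ/nᵢ) / Σ(cᵢ·n₁ᵢ/nᵢ), with n₁ᵢ = aᵢ+bᵢ (exposed), n₀ᵢ = cᵢ+dᵢ (unexposed), nᵢ = n₁ᵢ+n₀ᵢ.
Stratum 1 (Non-smokers): n₁ = 2248, n₀ = 3232, n = 5480; a·n₀/n = 167·3232/5480 = 98.4934; c·n₁/n = 191·2248/5480 = 78.3518
Stratum 2 (Smokers): n₁ = 2477, n₀ = 355, n = 2832; a·n₀/n = 1670·355/2832 = 209.3397; c·n₁/n = 63·2477/2832 = 55.1028
RR_MH = (98.4934 + 209.3397) / (78.3518 + 55.1028) = 307.8331 / 133.4546 = 2.30665

2.31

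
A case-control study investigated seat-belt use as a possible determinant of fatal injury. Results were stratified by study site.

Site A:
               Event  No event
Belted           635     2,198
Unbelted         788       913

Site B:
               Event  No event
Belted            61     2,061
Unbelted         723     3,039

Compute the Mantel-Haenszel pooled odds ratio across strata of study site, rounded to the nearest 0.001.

0.251

OR_MH = Σ(aᵢdᵢ/nᵢ) / Σ(bᵢcᵢ/nᵢ), where nᵢ is the stratum total.
Stratum 1 (Site A): n = 4534; a·d/n = 635·913/4534 = 127.8683; b·c/n = 2198·788/4534 = 382.0079
Stratum 2 (Site B): n = 5884; a·d/n = 61·3039/5884 = 31.5056; b·c/n = 2061·723/5884 = 253.2466
OR_MH = (127.8683 + 31.5056) / (382.0079 + 253.2466) = 159.3739 / 635.2545 = 0.25088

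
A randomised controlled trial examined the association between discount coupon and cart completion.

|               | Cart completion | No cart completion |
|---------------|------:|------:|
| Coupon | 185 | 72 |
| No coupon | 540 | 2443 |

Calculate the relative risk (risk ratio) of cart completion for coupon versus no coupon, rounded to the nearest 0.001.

Cells: a = 185, b = 72, c = 540, d = 2443.
Risk in exposed = 185/257 = 0.71984; risk in unexposed = 540/2983 = 0.18103.
RR = 0.71984 / 0.18103 = 3.97647
The risk among the exposed is 3.98 times that among the unexposed.

3.976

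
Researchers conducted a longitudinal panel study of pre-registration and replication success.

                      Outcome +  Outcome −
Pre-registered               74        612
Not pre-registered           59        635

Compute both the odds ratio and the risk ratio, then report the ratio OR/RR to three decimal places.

1.026

Cells: a = 74, b = 612, c = 59, d = 635.
OR = (74·635)/(612·59) = 46990/36108 = 1.30137
Risk in exposed = 74/686 = 0.10787; risk in unexposed = 59/694 = 0.08501; RR = 1.26886
OR/RR = 1.30137 / 1.26886 = 1.02562
The outcome is not rare, so the OR lies further from 1 than the RR.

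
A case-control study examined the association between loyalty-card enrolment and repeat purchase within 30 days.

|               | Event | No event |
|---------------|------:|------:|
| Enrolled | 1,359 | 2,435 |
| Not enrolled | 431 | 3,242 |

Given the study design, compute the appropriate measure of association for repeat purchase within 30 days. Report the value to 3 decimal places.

4.198

Cells: a = 1359, b = 2435, c = 431, d = 3242.
This is a case-control study: participants were sampled on outcome status, so risks in the source population cannot be estimated directly — relative risk is not valid here. The odds ratio is the appropriate measure.
OR = (a·d)/(b·c) = (1359 × 3242) / (2435 × 431) = 4405878 / 1049485 = 4.19813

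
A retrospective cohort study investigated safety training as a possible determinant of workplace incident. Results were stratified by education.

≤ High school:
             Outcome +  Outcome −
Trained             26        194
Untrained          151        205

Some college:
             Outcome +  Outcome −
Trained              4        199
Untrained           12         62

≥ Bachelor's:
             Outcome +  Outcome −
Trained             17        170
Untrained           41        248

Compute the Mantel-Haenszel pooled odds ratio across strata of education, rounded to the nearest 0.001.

OR_MH = Σ(aᵢdᵢ/nᵢ) / Σ(bᵢcᵢ/nᵢ), where nᵢ is the stratum total.
Stratum 1 (≤ High school): n = 576; a·d/n = 26·205/576 = 9.2535; b·c/n = 194·151/576 = 50.8576
Stratum 2 (Some college): n = 277; a·d/n = 4·62/277 = 0.8953; b·c/n = 199·12/277 = 8.6209
Stratum 3 (≥ Bachelor's): n = 476; a·d/n = 17·248/476 = 8.8571; b·c/n = 170·41/476 = 14.6429
OR_MH = (9.2535 + 0.8953 + 8.8571) / (50.8576 + 8.6209 + 14.6429) = 19.0059 / 74.1214 = 0.25642

0.256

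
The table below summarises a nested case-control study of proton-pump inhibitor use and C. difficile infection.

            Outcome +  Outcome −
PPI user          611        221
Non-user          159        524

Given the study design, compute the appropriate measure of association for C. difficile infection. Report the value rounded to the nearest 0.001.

9.111

Cells: a = 611, b = 221, c = 159, d = 524.
This is a nested case-control study: participants were sampled on outcome status, so risks in the source population cannot be estimated directly — relative risk is not valid here. The odds ratio is the appropriate measure.
OR = (a·d)/(b·c) = (611 × 524) / (221 × 159) = 320164 / 35139 = 9.11136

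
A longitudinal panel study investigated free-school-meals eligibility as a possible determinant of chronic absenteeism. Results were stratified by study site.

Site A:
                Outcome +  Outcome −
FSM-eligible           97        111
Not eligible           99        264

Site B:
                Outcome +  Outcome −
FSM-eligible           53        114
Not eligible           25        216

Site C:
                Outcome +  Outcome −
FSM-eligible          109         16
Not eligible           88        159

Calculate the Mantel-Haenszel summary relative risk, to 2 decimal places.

2.18

RR_MH = Σ(aᵢ·n₀ᵢ/nᵢ) / Σ(cᵢ·n₁ᵢ/nᵢ), with n₁ᵢ = aᵢ+bᵢ (exposed), n₀ᵢ = cᵢ+dᵢ (unexposed), nᵢ = n₁ᵢ+n₀ᵢ.
Stratum 1 (Site A): n₁ = 208, n₀ = 363, n = 571; a·n₀/n = 97·363/571 = 61.6655; c·n₁/n = 99·208/571 = 36.0630
Stratum 2 (Site B): n₁ = 167, n₀ = 241, n = 408; a·n₀/n = 53·241/408 = 31.3064; c·n₁/n = 25·167/408 = 10.2328
Stratum 3 (Site C): n₁ = 125, n₀ = 247, n = 372; a·n₀/n = 109·247/372 = 72.3737; c·n₁/n = 88·125/372 = 29.5699
RR_MH = (61.6655 + 31.3064 + 72.3737) / (36.0630 + 10.2328 + 29.5699) = 165.3455 / 75.8658 = 2.17945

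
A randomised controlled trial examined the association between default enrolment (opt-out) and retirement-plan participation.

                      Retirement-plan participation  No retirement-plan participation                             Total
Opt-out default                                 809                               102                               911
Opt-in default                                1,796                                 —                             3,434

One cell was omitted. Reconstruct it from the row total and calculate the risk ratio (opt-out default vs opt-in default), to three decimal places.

1.698

The missing cell is in the unexposed row: 3434 − 1796 = 1638.
So a = 809, b = 102, c = 1796, d = 1638.
RR = [a/(a+b)] / [c/(c+d)] = (809/911) / (1796/3434) = 0.88804/0.52301 = 1.69795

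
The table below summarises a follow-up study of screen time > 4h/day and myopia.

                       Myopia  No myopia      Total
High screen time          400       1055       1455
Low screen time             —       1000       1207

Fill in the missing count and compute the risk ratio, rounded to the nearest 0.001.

1.603

The missing cell is in the unexposed row: 1207 − 1000 = 207.
So a = 400, b = 1055, c = 207, d = 1000.
RR = [a/(a+b)] / [c/(c+d)] = (400/1455) / (207/1207) = 0.27491/0.17150 = 1.60300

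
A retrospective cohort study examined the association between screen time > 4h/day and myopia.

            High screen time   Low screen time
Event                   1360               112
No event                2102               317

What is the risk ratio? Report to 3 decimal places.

1.505

Reading the table with exposure as columns: a = 1360 (High screen time, case), b = 2102 (High screen time, non-case), c = 112 (Low screen time, case), d = 317.
Risk in exposed = 1360/3462 = 0.39284; risk in unexposed = 112/429 = 0.26107.
RR = 0.39284 / 0.26107 = 1.50470
The risk among the exposed is 1.50 times that among the unexposed.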